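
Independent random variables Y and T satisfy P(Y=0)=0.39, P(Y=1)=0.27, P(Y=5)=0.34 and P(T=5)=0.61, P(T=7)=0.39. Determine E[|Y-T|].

3.81

E[|Y-T|] = Σ_y Σ_t |y-t| · P(Y=y)P(T=t)
 = 5·0.2379 + 7·0.1521 + 4·0.1647 + 6·0.1053 + 0·0.2074 + 2·0.1326
 = 1.1895 + 1.0647 + 0.6588 + 0.6318 + 0 + 0.2652
 = 3.81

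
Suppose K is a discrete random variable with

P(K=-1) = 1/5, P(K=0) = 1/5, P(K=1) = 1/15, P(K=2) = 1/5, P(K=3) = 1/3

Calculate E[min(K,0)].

-0.2

E[min(K,0)] = Σ min(k,0)·P(K=k)
 = (-1)·1/5 + 0·1/5 + 0·1/15 + 0·1/5 + 0·1/3
 = (-1/5) + 0 + 0 + 0 + 0
 = -1/5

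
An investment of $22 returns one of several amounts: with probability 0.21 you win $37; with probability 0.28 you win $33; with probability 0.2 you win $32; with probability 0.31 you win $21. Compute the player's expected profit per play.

E[payout] = 37·0.21 + 33·0.28 + 32·0.2 + 21·0.31
 = 7.77 + 9.24 + 6.4 + 6.51
 = 29.92
Net = 29.92 - 22 = 7.92

7.92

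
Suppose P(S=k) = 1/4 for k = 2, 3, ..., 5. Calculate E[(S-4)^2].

E[(S-4)^2] = Σ (s-4)^2·P(S=s)
 = 4·1/4 + 1·1/4 + 0·1/4 + 1·1/4
 = 1 + 1/4 + 0 + 1/4
 = 3/2

1.5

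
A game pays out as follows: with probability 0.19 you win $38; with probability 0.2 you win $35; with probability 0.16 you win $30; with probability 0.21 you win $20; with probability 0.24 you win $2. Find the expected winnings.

23.7

E[payout] = 38·0.19 + 35·0.2 + 30·0.16 + 20·0.21 + 2·0.24
 = 7.22 + 7 + 4.8 + 4.2 + 0.48
 = 23.7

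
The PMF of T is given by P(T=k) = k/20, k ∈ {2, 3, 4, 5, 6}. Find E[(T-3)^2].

4

E[(T-3)^2] = Σ (t-3)^2·P(T=t)
 = 1·1/10 + 0·3/20 + 1·1/5 + 4·1/4 + 9·3/10
 = 1/10 + 0 + 1/5 + 1 + 27/10
 = 4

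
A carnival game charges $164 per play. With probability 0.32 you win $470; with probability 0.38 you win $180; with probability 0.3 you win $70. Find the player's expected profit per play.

E[payout] = 470·0.32 + 180·0.38 + 70·0.3
 = 150.4 + 68.4 + 21
 = 239.8
Net = 239.8 - 164 = 75.8

75.8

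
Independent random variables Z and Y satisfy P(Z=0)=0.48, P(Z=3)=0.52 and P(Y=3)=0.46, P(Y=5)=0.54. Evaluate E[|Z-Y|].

2.52

E[|Z-Y|] = Σ_z Σ_y |z-y| · P(Z=z)P(Y=y)
 = 3·0.2208 + 5·0.2592 + 0·0.2392 + 2·0.2808
 = 0.6624 + 1.296 + 0 + 0.5616
 = 2.52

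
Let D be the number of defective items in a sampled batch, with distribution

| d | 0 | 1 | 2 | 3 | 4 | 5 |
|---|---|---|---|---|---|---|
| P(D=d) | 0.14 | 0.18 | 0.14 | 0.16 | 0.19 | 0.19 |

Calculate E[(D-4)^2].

4.77

E[(D-4)^2] = Σ (d-4)^2·P(D=d)
 = 16·0.14 + 9·0.18 + 4·0.14 + 1·0.16 + 0·0.19 + 1·0.19
 = 2.24 + 1.62 + 0.56 + 0.16 + 0 + 0.19
 = 4.77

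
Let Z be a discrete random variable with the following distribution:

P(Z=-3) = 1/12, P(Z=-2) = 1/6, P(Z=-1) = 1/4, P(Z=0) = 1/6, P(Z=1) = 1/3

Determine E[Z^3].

E[Z^3] = Σ z^3·P(Z=z)
 = (-27)·1/12 + (-8)·1/6 + (-1)·1/4 + 0·1/6 + 1·1/3
 = (-9/4) + (-4/3) + (-1/4) + 0 + 1/3
 = -7/2

-3.5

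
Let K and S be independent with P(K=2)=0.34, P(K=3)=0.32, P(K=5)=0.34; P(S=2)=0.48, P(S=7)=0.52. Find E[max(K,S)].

5.2432

E[max(K,S)] = Σ_k Σ_s max(k,s) · P(K=k)P(S=s)
 = 2·0.1632 + 7·0.1768 + 3·0.1536 + 7·0.1664 + 5·0.1632 + 7·0.1768
 = 0.3264 + 1.2376 + 0.4608 + 1.1648 + 0.816 + 1.2376
 = 5.2432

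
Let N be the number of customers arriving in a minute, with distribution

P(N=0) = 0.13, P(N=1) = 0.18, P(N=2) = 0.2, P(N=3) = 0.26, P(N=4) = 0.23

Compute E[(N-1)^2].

E[(N-1)^2] = Σ (n-1)^2·P(N=n)
 = 1·0.13 + 0·0.18 + 1·0.2 + 4·0.26 + 9·0.23
 = 0.13 + 0 + 0.2 + 1.04 + 2.07
 = 3.44

3.44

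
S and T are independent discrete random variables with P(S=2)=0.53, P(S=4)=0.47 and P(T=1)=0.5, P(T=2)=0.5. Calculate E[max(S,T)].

E[max(S,T)] = Σ_s Σ_t max(s,t) · P(S=s)P(T=t)
 = 2·0.265 + 2·0.265 + 4·0.235 + 4·0.235
 = 0.53 + 0.53 + 0.94 + 0.94
 = 2.94

2.94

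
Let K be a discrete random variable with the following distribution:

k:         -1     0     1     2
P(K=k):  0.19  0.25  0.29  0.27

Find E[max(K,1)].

1.27

E[max(K,1)] = Σ max(k,1)·P(K=k)
 = 1·0.19 + 1·0.25 + 1·0.29 + 2·0.27
 = 0.19 + 0.25 + 0.29 + 0.54
 = 1.27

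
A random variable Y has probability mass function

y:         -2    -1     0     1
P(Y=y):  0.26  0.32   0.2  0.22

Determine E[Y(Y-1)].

E[Y(Y-1)] = Σ y(y-1)·P(Y=y)
 = 6·0.26 + 2·0.32 + 0·0.2 + 0·0.22
 = 1.56 + 0.64 + 0 + 0
 = 2.2

2.2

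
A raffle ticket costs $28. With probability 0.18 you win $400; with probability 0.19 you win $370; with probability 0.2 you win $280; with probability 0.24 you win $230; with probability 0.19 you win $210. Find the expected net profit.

265.4

E[payout] = 400·0.18 + 370·0.19 + 280·0.2 + 230·0.24 + 210·0.19
 = 72 + 70.3 + 56 + 55.2 + 39.9
 = 293.4
Net = 293.4 - 28 = 265.4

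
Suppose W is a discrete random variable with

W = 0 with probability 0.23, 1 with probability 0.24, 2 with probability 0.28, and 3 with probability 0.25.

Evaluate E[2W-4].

-0.9

E[2W-4] = Σ (2w-4)·P(W=w)
 = (-4)·0.23 + (-2)·0.24 + 0·0.28 + 2·0.25
 = (-0.92) + (-0.48) + 0 + 0.5
 = -0.9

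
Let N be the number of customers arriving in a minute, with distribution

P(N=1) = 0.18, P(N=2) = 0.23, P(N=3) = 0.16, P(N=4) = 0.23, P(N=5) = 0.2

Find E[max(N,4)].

E[max(N,4)] = Σ max(n,4)·P(N=n)
 = 4·0.18 + 4·0.23 + 4·0.16 + 4·0.23 + 5·0.2
 = 0.72 + 0.92 + 0.64 + 0.92 + 1
 = 4.2

4.2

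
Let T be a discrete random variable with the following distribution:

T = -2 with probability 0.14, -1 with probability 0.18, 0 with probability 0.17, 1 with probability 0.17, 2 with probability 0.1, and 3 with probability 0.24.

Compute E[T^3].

6.15

E[T^3] = Σ t^3·P(T=t)
 = (-8)·0.14 + (-1)·0.18 + 0·0.17 + 1·0.17 + 8·0.1 + 27·0.24
 = (-1.12) + (-0.18) + 0 + 0.17 + 0.8 + 6.48
 = 6.15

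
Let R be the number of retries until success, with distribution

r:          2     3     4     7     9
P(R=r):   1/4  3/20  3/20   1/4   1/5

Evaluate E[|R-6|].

E[|R-6|] = Σ |r-6|·P(R=r)
 = 4·1/4 + 3·3/20 + 2·3/20 + 1·1/4 + 3·1/5
 = 1 + 9/20 + 3/10 + 1/4 + 3/5
 = 13/5

2.6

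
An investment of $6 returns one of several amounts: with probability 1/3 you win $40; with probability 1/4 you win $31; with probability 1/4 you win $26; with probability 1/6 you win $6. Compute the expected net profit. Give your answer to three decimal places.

E[payout] = 40·1/3 + 31·1/4 + 26·1/4 + 6·1/6
 = 40/3 + 31/4 + 13/2 + 1
 = 343/12
Net = 343/12 - 6 = 271/12

22.583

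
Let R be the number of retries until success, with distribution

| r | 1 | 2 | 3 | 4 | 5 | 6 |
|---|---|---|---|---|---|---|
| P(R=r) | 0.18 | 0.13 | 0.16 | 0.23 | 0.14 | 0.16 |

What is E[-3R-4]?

E[-3R-4] = Σ (-3r-4)·P(R=r)
 = (-7)·0.18 + (-10)·0.13 + (-13)·0.16 + (-16)·0.23 + (-19)·0.14 + (-22)·0.16
 = (-1.26) + (-1.3) + (-2.08) + (-3.68) + (-2.66) + (-3.52)
 = -14.5

-14.5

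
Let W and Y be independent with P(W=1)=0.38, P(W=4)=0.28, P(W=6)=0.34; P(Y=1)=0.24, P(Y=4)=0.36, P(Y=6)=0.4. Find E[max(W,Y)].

4.9344

E[max(W,Y)] = Σ_w Σ_y max(w,y) · P(W=w)P(Y=y)
 = 1·0.0912 + 4·0.1368 + 6·0.152 + 4·0.0672 + 4·0.1008 + 6·0.112 + 6·0.0816 + 6·0.1224 + 6·0.136
 = 0.0912 + 0.5472 + 0.912 + 0.2688 + 0.4032 + 0.672 + 0.4896 + 0.7344 + 0.816
 = 4.9344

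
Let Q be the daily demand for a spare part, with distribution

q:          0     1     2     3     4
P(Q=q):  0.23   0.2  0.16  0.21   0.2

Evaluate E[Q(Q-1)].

3.98

E[Q(Q-1)] = Σ q(q-1)·P(Q=q)
 = 0·0.23 + 0·0.2 + 2·0.16 + 6·0.21 + 12·0.2
 = 0 + 0 + 0.32 + 1.26 + 2.4
 = 3.98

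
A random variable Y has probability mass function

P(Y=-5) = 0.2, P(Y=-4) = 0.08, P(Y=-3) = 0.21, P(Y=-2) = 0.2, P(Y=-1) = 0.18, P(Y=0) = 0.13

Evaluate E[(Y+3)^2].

E[(Y+3)^2] = Σ (y+3)^2·P(Y=y)
 = 4·0.2 + 1·0.08 + 0·0.21 + 1·0.2 + 4·0.18 + 9·0.13
 = 0.8 + 0.08 + 0 + 0.2 + 0.72 + 1.17
 = 2.97

2.97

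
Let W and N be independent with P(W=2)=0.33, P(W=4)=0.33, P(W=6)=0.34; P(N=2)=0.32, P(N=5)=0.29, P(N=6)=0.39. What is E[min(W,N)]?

3.275

E[min(W,N)] = Σ_w Σ_n min(w,n) · P(W=w)P(N=n)
 = 2·0.1056 + 2·0.0957 + 2·0.1287 + 2·0.1056 + 4·0.0957 + 4·0.1287 + 2·0.1088 + 5·0.0986 + 6·0.1326
 = 0.2112 + 0.1914 + 0.2574 + 0.2112 + 0.3828 + 0.5148 + 0.2176 + 0.493 + 0.7956
 = 3.275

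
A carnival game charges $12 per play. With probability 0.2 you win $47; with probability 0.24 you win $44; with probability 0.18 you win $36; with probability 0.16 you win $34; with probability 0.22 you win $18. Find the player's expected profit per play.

E[payout] = 47·0.2 + 44·0.24 + 36·0.18 + 34·0.16 + 18·0.22
 = 9.4 + 10.56 + 6.48 + 5.44 + 3.96
 = 35.84
Net = 35.84 - 12 = 23.84

23.84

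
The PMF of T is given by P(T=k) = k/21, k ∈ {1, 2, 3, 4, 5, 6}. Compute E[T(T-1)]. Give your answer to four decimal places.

E[T(T-1)] = Σ t(t-1)·P(T=t)
 = 0·1/21 + 2·2/21 + 6·1/7 + 12·4/21 + 20·5/21 + 30·2/7
 = 0 + 4/21 + 6/7 + 16/7 + 100/21 + 60/7
 = 50/3

16.6667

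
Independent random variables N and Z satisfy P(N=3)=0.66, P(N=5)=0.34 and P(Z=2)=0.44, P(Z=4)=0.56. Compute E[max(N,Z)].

4.0496

E[max(N,Z)] = Σ_n Σ_z max(n,z) · P(N=n)P(Z=z)
 = 3·0.2904 + 4·0.3696 + 5·0.1496 + 5·0.1904
 = 0.8712 + 1.4784 + 0.748 + 0.952
 = 4.0496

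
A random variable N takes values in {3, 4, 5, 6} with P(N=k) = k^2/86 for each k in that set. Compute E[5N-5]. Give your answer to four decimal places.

E[5N-5] = Σ (5n-5)·P(N=n)
 = 10·9/86 + 15·8/43 + 20·25/86 + 25·18/43
 = 45/43 + 120/43 + 250/43 + 450/43
 = 865/43

20.1163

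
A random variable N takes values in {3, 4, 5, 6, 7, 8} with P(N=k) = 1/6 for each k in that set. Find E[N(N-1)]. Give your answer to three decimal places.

E[N(N-1)] = Σ n(n-1)·P(N=n)
 = 6·1/6 + 12·1/6 + 20·1/6 + 30·1/6 + 42·1/6 + 56·1/6
 = 1 + 2 + 10/3 + 5 + 7 + 28/3
 = 83/3

27.667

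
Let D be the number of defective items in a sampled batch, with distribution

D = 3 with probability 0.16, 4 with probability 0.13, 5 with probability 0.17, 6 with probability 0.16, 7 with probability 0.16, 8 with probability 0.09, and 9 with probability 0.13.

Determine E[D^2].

37.66

E[D^2] = Σ d^2·P(D=d)
 = 9·0.16 + 16·0.13 + 25·0.17 + 36·0.16 + 49·0.16 + 64·0.09 + 81·0.13
 = 1.44 + 2.08 + 4.25 + 5.76 + 7.84 + 5.76 + 10.53
 = 37.66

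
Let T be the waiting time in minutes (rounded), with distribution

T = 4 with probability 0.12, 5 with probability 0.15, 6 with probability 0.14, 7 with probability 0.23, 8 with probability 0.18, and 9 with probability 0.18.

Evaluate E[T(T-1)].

41.34

E[T(T-1)] = Σ t(t-1)·P(T=t)
 = 12·0.12 + 20·0.15 + 30·0.14 + 42·0.23 + 56·0.18 + 72·0.18
 = 1.44 + 3 + 4.2 + 9.66 + 10.08 + 12.96
 = 41.34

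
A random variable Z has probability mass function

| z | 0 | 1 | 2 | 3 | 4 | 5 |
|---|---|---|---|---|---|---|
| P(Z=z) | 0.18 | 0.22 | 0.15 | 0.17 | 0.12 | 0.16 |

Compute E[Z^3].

33.69

E[Z^3] = Σ z^3·P(Z=z)
 = 0·0.18 + 1·0.22 + 8·0.15 + 27·0.17 + 64·0.12 + 125·0.16
 = 0 + 0.22 + 1.2 + 4.59 + 7.68 + 20
 = 33.69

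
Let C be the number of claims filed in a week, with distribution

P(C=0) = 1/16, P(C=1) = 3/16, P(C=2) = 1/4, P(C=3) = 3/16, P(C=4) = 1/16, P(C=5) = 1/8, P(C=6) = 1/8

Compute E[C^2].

E[C^2] = Σ c^2·P(C=c)
 = 0·1/16 + 1·3/16 + 4·1/4 + 9·3/16 + 16·1/16 + 25·1/8 + 36·1/8
 = 0 + 3/16 + 1 + 27/16 + 1 + 25/8 + 9/2
 = 23/2

11.5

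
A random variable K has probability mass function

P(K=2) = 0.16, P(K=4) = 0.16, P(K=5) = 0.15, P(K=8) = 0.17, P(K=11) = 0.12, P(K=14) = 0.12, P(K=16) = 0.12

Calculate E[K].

E[K] = Σ k·P(K=k)
 = 2·0.16 + 4·0.16 + 5·0.15 + 8·0.17 + 11·0.12 + 14·0.12 + 16·0.12
 = 0.32 + 0.64 + 0.75 + 1.36 + 1.32 + 1.68 + 1.92
 = 7.99

7.99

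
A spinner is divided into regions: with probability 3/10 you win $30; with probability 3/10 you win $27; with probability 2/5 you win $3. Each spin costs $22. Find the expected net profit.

E[payout] = 30·3/10 + 27·3/10 + 3·2/5
 = 9 + 81/10 + 6/5
 = 183/10
Net = 183/10 - 22 = -37/10

-3.7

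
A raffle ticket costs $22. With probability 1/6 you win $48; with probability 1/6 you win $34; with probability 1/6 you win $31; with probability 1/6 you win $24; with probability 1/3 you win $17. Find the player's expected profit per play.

E[payout] = 48·1/6 + 34·1/6 + 31·1/6 + 24·1/6 + 17·1/3
 = 8 + 17/3 + 31/6 + 4 + 17/3
 = 57/2
Net = 57/2 - 22 = 13/2

6.5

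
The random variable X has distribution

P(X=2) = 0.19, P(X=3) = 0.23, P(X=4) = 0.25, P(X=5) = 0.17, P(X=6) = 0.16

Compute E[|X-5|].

1.44

E[|X-5|] = Σ |x-5|·P(X=x)
 = 3·0.19 + 2·0.23 + 1·0.25 + 0·0.17 + 1·0.16
 = 0.57 + 0.46 + 0.25 + 0 + 0.16
 = 1.44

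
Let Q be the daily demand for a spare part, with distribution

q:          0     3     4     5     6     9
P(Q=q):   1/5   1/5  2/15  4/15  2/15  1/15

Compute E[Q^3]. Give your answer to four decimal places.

E[Q^3] = Σ q^3·P(Q=q)
 = 0·1/5 + 27·1/5 + 64·2/15 + 125·4/15 + 216·2/15 + 729·1/15
 = 0 + 27/5 + 128/15 + 100/3 + 144/5 + 243/5
 = 374/3

124.6667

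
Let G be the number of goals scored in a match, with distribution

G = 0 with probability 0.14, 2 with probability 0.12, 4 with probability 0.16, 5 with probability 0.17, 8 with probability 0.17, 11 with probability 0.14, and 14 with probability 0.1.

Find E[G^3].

580.23

E[G^3] = Σ g^3·P(G=g)
 = 0·0.14 + 8·0.12 + 64·0.16 + 125·0.17 + 512·0.17 + 1331·0.14 + 2744·0.1
 = 0 + 0.96 + 10.24 + 21.25 + 87.04 + 186.34 + 274.4
 = 580.23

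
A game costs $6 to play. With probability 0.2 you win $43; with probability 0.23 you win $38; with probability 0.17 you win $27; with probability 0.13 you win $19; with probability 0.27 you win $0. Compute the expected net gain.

E[payout] = 43·0.2 + 38·0.23 + 27·0.17 + 19·0.13 + 0·0.27
 = 8.6 + 8.74 + 4.59 + 2.47 + 0
 = 24.4
Net = 24.4 - 6 = 18.4

18.4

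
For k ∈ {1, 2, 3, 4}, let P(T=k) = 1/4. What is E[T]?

E[T] = Σ t·P(T=t)
 = 1·1/4 + 2·1/4 + 3·1/4 + 4·1/4
 = 1/4 + 1/2 + 3/4 + 1
 = 5/2

2.5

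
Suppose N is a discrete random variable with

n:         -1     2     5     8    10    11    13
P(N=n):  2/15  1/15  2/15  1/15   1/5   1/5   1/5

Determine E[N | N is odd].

P(N is odd) = 2/15 + 2/15 + 1/5 + 1/5 = 2/3.
E[N | N is odd] = [(-1)·2/15 + 5·2/15 + 11·1/5 + 13·1/5] / (2/3)
 = 16/3 / (2/3)
 = 8

8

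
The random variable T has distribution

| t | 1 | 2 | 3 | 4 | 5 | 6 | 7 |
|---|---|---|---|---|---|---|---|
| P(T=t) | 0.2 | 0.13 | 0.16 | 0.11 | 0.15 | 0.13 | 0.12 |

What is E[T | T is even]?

P(T is even) = 0.13 + 0.11 + 0.13 = 0.37.
E[T | T is even] = [2·0.13 + 4·0.11 + 6·0.13] / 0.37
 = 1.48 / 0.37
 = 4

4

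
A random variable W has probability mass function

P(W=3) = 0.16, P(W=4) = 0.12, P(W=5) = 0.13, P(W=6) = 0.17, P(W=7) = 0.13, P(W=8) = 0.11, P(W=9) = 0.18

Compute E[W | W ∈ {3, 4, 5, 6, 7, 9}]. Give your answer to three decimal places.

P(W ∈ {3, 4, 5, 6, 7, 9}) = 0.16 + 0.12 + 0.13 + 0.17 + 0.13 + 0.18 = 0.89.
E[W | W ∈ {3, 4, 5, 6, 7, 9}] = [3·0.16 + 4·0.12 + 5·0.13 + 6·0.17 + 7·0.13 + 9·0.18] / 0.89
 = 5.16 / 0.89
 = 516/89

5.798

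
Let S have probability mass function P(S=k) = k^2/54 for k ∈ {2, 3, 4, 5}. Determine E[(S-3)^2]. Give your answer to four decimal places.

2.2222

E[(S-3)^2] = Σ (s-3)^2·P(S=s)
 = 1·2/27 + 0·1/6 + 1·8/27 + 4·25/54
 = 2/27 + 0 + 8/27 + 50/27
 = 20/9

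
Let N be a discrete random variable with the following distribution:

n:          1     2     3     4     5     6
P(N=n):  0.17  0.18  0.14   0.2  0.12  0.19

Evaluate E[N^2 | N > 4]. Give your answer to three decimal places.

P(N > 4) = 0.12 + 0.19 = 0.31.
E[N^2 | N > 4] = [25·0.12 + 36·0.19] / 0.31
 = 9.84 / 0.31
 = 984/31

31.742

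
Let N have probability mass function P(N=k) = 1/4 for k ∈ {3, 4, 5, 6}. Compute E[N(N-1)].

17

E[N(N-1)] = Σ n(n-1)·P(N=n)
 = 6·1/4 + 12·1/4 + 20·1/4 + 30·1/4
 = 3/2 + 3 + 5 + 15/2
 = 17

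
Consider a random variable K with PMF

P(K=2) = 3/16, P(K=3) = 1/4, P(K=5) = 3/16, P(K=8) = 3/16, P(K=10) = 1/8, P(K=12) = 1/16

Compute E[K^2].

E[K^2] = Σ k^2·P(K=k)
 = 4·3/16 + 9·1/4 + 25·3/16 + 64·3/16 + 100·1/8 + 144·1/16
 = 3/4 + 9/4 + 75/16 + 12 + 25/2 + 9
 = 659/16

41.1875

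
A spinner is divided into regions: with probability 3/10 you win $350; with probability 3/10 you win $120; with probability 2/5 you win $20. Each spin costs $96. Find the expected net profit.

E[payout] = 350·3/10 + 120·3/10 + 20·2/5
 = 105 + 36 + 8
 = 149
Net = 149 - 96 = 53

53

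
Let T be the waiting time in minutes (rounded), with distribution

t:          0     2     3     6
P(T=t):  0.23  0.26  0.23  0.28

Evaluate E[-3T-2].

-10.67

E[-3T-2] = Σ (-3t-2)·P(T=t)
 = (-2)·0.23 + (-8)·0.26 + (-11)·0.23 + (-20)·0.28
 = (-0.46) + (-2.08) + (-2.53) + (-5.6)
 = -10.67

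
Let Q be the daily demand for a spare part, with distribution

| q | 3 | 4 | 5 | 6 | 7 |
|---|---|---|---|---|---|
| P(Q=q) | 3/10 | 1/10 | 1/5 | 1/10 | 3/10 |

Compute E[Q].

E[Q] = Σ q·P(Q=q)
 = 3·3/10 + 4·1/10 + 5·1/5 + 6·1/10 + 7·3/10
 = 9/10 + 2/5 + 1 + 3/5 + 21/10
 = 5

5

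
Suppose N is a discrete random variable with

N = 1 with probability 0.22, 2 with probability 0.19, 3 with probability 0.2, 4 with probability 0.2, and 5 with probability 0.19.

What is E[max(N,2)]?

E[max(N,2)] = Σ max(n,2)·P(N=n)
 = 2·0.22 + 2·0.19 + 3·0.2 + 4·0.2 + 5·0.19
 = 0.44 + 0.38 + 0.6 + 0.8 + 0.95
 = 3.17

3.17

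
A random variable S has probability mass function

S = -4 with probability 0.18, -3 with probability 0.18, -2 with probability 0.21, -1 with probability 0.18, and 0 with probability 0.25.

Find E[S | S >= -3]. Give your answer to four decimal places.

P(S >= -3) = 0.18 + 0.21 + 0.18 + 0.25 = 0.82.
E[S | S >= -3] = [(-3)·0.18 + (-2)·0.21 + (-1)·0.18 + 0·0.25] / 0.82
 = -1.14 / 0.82
 = -57/41

-1.3902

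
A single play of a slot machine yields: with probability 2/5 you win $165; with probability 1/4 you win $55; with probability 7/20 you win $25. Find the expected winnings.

88.5

E[payout] = 165·2/5 + 55·1/4 + 25·7/20
 = 66 + 55/4 + 35/4
 = 177/2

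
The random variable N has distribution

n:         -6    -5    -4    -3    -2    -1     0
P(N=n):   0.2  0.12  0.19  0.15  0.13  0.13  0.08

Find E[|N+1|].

2.56

E[|N+1|] = Σ |n+1|·P(N=n)
 = 5·0.2 + 4·0.12 + 3·0.19 + 2·0.15 + 1·0.13 + 0·0.13 + 1·0.08
 = 1 + 0.48 + 0.57 + 0.3 + 0.13 + 0 + 0.08
 = 2.56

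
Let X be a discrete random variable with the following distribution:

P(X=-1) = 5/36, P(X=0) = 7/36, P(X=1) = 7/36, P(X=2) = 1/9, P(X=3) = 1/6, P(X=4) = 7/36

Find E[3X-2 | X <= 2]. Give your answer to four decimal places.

P(X <= 2) = 5/36 + 7/36 + 7/36 + 1/9 = 23/36.
E[3X-2 | X <= 2] = [(-5)·5/36 + (-2)·7/36 + 1·7/36 + 4·1/9] / (23/36)
 = -4/9 / (23/36)
 = -16/23

-0.6957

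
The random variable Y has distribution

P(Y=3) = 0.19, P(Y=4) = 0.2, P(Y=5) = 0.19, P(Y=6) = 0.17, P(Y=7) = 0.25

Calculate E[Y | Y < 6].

P(Y < 6) = 0.19 + 0.2 + 0.19 = 0.58.
E[Y | Y < 6] = [3·0.19 + 4·0.2 + 5·0.19] / 0.58
 = 2.32 / 0.58
 = 4

4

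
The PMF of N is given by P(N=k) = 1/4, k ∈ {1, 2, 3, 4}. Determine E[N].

2.5

E[N] = Σ n·P(N=n)
 = 1·1/4 + 2·1/4 + 3·1/4 + 4·1/4
 = 1/4 + 1/2 + 3/4 + 1
 = 5/2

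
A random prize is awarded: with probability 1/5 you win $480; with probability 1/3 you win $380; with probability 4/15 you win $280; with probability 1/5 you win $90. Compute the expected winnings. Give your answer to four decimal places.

315.3333

E[payout] = 480·1/5 + 380·1/3 + 280·4/15 + 90·1/5
 = 96 + 380/3 + 224/3 + 18
 = 946/3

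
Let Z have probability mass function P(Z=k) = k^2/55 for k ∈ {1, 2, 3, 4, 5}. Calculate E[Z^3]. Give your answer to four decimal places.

80.4545

E[Z^3] = Σ z^3·P(Z=z)
 = 1·1/55 + 8·4/55 + 27·9/55 + 64·16/55 + 125·5/11
 = 1/55 + 32/55 + 243/55 + 1024/55 + 625/11
 = 885/11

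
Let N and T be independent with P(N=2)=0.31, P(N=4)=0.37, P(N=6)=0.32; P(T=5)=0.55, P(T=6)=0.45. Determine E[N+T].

E[N+T] = Σ_n Σ_t (n+t) · P(N=n)P(T=t)
 = 7·0.1705 + 8·0.1395 + 9·0.2035 + 10·0.1665 + 11·0.176 + 12·0.144
 = 1.1935 + 1.116 + 1.8315 + 1.665 + 1.936 + 1.728
 = 9.47

9.47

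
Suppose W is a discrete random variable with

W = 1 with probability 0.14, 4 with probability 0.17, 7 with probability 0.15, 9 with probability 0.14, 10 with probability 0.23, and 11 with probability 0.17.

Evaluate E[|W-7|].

E[|W-7|] = Σ |w-7|·P(W=w)
 = 6·0.14 + 3·0.17 + 0·0.15 + 2·0.14 + 3·0.23 + 4·0.17
 = 0.84 + 0.51 + 0 + 0.28 + 0.69 + 0.68
 = 3

3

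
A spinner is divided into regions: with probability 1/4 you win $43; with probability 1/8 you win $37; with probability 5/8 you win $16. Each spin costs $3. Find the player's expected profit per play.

22.375

E[payout] = 43·1/4 + 37·1/8 + 16·5/8
 = 43/4 + 37/8 + 10
 = 203/8
Net = 203/8 - 3 = 179/8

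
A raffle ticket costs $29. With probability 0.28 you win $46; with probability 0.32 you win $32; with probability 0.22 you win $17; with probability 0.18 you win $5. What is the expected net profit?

E[payout] = 46·0.28 + 32·0.32 + 17·0.22 + 5·0.18
 = 12.88 + 10.24 + 3.74 + 0.9
 = 27.76
Net = 27.76 - 29 = -1.24

-1.24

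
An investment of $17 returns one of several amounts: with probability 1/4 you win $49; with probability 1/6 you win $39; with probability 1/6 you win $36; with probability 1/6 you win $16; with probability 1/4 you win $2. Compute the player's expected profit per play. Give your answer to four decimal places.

E[payout] = 49·1/4 + 39·1/6 + 36·1/6 + 16·1/6 + 2·1/4
 = 49/4 + 13/2 + 6 + 8/3 + 1/2
 = 335/12
Net = 335/12 - 17 = 131/12

10.9167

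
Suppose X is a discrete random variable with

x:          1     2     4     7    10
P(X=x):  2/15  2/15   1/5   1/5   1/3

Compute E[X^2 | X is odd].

29.8

P(X is odd) = 2/15 + 1/5 = 1/3.
E[X^2 | X is odd] = [1·2/15 + 49·1/5] / (1/3)
 = 149/15 / (1/3)
 = 149/5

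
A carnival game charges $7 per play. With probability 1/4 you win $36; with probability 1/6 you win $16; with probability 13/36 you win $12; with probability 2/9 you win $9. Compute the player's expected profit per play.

E[payout] = 36·1/4 + 16·1/6 + 12·13/36 + 9·2/9
 = 9 + 8/3 + 13/3 + 2
 = 18
Net = 18 - 7 = 11

11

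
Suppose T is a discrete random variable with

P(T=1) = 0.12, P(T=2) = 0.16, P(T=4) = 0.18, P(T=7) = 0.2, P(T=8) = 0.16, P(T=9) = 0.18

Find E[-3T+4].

E[-3T+4] = Σ (-3t+4)·P(T=t)
 = 1·0.12 + (-2)·0.16 + (-8)·0.18 + (-17)·0.2 + (-20)·0.16 + (-23)·0.18
 = 0.12 + (-0.32) + (-1.44) + (-3.4) + (-3.2) + (-4.14)
 = -12.38

-12.38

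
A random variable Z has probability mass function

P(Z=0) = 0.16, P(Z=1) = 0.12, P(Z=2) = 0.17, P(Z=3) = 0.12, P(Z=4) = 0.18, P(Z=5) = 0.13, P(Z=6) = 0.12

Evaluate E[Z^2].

12.33

E[Z^2] = Σ z^2·P(Z=z)
 = 0·0.16 + 1·0.12 + 4·0.17 + 9·0.12 + 16·0.18 + 25·0.13 + 36·0.12
 = 0 + 0.12 + 0.68 + 1.08 + 2.88 + 3.25 + 4.32
 = 12.33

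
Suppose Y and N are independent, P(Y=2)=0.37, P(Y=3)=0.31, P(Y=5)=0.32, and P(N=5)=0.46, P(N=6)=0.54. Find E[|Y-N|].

2.27

E[|Y-N|] = Σ_y Σ_n |y-n| · P(Y=y)P(N=n)
 = 3·0.1702 + 4·0.1998 + 2·0.1426 + 3·0.1674 + 0·0.1472 + 1·0.1728
 = 0.5106 + 0.7992 + 0.2852 + 0.5022 + 0 + 0.1728
 = 2.27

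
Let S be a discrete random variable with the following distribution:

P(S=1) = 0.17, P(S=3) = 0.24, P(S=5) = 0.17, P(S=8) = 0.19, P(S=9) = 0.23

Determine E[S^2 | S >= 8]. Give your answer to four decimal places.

P(S >= 8) = 0.19 + 0.23 = 0.42.
E[S^2 | S >= 8] = [64·0.19 + 81·0.23] / 0.42
 = 30.79 / 0.42
 = 3079/42

73.3095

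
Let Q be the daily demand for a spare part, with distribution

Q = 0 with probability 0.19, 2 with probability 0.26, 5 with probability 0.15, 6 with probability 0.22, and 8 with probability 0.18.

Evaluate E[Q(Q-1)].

E[Q(Q-1)] = Σ q(q-1)·P(Q=q)
 = 0·0.19 + 2·0.26 + 20·0.15 + 30·0.22 + 56·0.18
 = 0 + 0.52 + 3 + 6.6 + 10.08
 = 20.2

20.2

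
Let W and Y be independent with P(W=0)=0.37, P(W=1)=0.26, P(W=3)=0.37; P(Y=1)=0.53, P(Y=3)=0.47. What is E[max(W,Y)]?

E[max(W,Y)] = Σ_w Σ_y max(w,y) · P(W=w)P(Y=y)
 = 1·0.1961 + 3·0.1739 + 1·0.1378 + 3·0.1222 + 3·0.1961 + 3·0.1739
 = 0.1961 + 0.5217 + 0.1378 + 0.3666 + 0.5883 + 0.5217
 = 2.3322

2.3322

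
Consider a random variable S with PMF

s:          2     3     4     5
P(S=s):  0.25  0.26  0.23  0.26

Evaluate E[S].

3.5

E[S] = Σ s·P(S=s)
 = 2·0.25 + 3·0.26 + 4·0.23 + 5·0.26
 = 0.5 + 0.78 + 0.92 + 1.3
 = 3.5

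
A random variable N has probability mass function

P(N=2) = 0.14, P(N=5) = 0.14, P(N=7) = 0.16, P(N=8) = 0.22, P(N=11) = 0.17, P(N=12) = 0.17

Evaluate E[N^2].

E[N^2] = Σ n^2·P(N=n)
 = 4·0.14 + 25·0.14 + 49·0.16 + 64·0.22 + 121·0.17 + 144·0.17
 = 0.56 + 3.5 + 7.84 + 14.08 + 20.57 + 24.48
 = 71.03

71.03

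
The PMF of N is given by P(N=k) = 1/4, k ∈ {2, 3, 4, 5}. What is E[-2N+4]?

-3

E[-2N+4] = Σ (-2n+4)·P(N=n)
 = 0·1/4 + (-2)·1/4 + (-4)·1/4 + (-6)·1/4
 = 0 + (-1/2) + (-1) + (-3/2)
 = -3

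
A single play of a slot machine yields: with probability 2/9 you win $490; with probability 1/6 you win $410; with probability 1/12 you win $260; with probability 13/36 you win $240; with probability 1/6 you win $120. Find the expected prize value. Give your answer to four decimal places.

E[payout] = 490·2/9 + 410·1/6 + 260·1/12 + 240·13/36 + 120·1/6
 = 980/9 + 205/3 + 65/3 + 260/3 + 20
 = 2750/9

305.5556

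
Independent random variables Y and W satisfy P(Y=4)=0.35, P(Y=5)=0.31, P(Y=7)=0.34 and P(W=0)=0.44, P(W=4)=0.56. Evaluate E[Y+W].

7.57

E[Y+W] = Σ_y Σ_w (y+w) · P(Y=y)P(W=w)
 = 4·0.154 + 8·0.196 + 5·0.1364 + 9·0.1736 + 7·0.1496 + 11·0.1904
 = 0.616 + 1.568 + 0.682 + 1.5624 + 1.0472 + 2.0944
 = 7.57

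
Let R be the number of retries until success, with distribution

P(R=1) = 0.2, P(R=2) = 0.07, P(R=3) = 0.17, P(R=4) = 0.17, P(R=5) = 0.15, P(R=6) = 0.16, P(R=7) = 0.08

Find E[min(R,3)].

2.53

E[min(R,3)] = Σ min(r,3)·P(R=r)
 = 1·0.2 + 2·0.07 + 3·0.17 + 3·0.17 + 3·0.15 + 3·0.16 + 3·0.08
 = 0.2 + 0.14 + 0.51 + 0.51 + 0.45 + 0.48 + 0.24
 = 2.53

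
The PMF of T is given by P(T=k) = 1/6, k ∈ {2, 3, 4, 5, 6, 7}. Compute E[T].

E[T] = Σ t·P(T=t)
 = 2·1/6 + 3·1/6 + 4·1/6 + 5·1/6 + 6·1/6 + 7·1/6
 = 1/3 + 1/2 + 2/3 + 5/6 + 1 + 7/6
 = 9/2

4.5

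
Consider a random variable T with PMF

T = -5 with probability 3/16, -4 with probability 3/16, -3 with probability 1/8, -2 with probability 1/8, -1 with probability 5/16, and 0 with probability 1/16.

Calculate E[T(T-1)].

E[T(T-1)] = Σ t(t-1)·P(T=t)
 = 30·3/16 + 20·3/16 + 12·1/8 + 6·1/8 + 2·5/16 + 0·1/16
 = 45/8 + 15/4 + 3/2 + 3/4 + 5/8 + 0
 = 49/4

12.25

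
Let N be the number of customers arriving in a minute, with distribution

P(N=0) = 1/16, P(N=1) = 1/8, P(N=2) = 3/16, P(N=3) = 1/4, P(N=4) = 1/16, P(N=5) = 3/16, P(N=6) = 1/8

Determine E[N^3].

62.8125

E[N^3] = Σ n^3·P(N=n)
 = 0·1/16 + 1·1/8 + 8·3/16 + 27·1/4 + 64·1/16 + 125·3/16 + 216·1/8
 = 0 + 1/8 + 3/2 + 27/4 + 4 + 375/16 + 27
 = 1005/16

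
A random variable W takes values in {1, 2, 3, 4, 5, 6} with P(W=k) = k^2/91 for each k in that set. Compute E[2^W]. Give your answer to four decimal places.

37.9121

E[2^W] = Σ 2^w·P(W=w)
 = 2·1/91 + 4·4/91 + 8·9/91 + 16·16/91 + 32·25/91 + 64·36/91
 = 2/91 + 16/91 + 72/91 + 256/91 + 800/91 + 2304/91
 = 3450/91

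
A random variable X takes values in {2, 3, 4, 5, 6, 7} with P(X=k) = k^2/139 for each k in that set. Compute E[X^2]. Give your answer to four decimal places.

E[X^2] = Σ x^2·P(X=x)
 = 4·4/139 + 9·9/139 + 16·16/139 + 25·25/139 + 36·36/139 + 49·49/139
 = 16/139 + 81/139 + 256/139 + 625/139 + 1296/139 + 2401/139
 = 4675/139

33.6331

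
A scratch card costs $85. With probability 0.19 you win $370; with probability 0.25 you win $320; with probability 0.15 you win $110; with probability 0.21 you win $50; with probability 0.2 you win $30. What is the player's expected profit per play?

E[payout] = 370·0.19 + 320·0.25 + 110·0.15 + 50·0.21 + 30·0.2
 = 70.3 + 80 + 16.5 + 10.5 + 6
 = 183.3
Net = 183.3 - 85 = 98.3

98.3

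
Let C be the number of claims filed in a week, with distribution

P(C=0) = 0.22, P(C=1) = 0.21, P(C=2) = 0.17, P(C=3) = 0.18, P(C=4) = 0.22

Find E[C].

E[C] = Σ c·P(C=c)
 = 0·0.22 + 1·0.21 + 2·0.17 + 3·0.18 + 4·0.22
 = 0 + 0.21 + 0.34 + 0.54 + 0.88
 = 1.97

1.97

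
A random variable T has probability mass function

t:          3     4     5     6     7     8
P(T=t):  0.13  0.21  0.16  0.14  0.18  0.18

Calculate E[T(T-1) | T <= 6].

16.71875

P(T <= 6) = 0.13 + 0.21 + 0.16 + 0.14 = 0.64.
E[T(T-1) | T <= 6] = [6·0.13 + 12·0.21 + 20·0.16 + 30·0.14] / 0.64
 = 10.7 / 0.64
 = 535/32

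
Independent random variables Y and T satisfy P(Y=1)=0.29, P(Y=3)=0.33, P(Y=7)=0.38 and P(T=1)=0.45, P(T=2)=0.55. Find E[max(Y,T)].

E[max(Y,T)] = Σ_y Σ_t max(y,t) · P(Y=y)P(T=t)
 = 1·0.1305 + 2·0.1595 + 3·0.1485 + 3·0.1815 + 7·0.171 + 7·0.209
 = 0.1305 + 0.319 + 0.4455 + 0.5445 + 1.197 + 1.463
 = 4.0995

4.0995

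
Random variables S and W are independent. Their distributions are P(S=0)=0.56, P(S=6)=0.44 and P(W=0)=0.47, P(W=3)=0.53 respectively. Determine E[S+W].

4.23

E[S+W] = Σ_s Σ_w (s+w) · P(S=s)P(W=w)
 = 0·0.2632 + 3·0.2968 + 6·0.2068 + 9·0.2332
 = 0 + 0.8904 + 1.2408 + 2.0988
 = 4.23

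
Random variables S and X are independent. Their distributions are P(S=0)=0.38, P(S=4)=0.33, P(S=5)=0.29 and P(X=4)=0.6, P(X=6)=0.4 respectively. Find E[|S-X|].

2.378

E[|S-X|] = Σ_s Σ_x |s-x| · P(S=s)P(X=x)
 = 4·0.228 + 6·0.152 + 0·0.198 + 2·0.132 + 1·0.174 + 1·0.116
 = 0.912 + 0.912 + 0 + 0.264 + 0.174 + 0.116
 = 2.378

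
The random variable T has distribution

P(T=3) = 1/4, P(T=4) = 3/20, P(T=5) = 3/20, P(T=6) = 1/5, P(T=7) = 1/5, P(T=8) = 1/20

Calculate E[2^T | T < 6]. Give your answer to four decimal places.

P(T < 6) = 1/4 + 3/20 + 3/20 = 11/20.
E[2^T | T < 6] = [8·1/4 + 16·3/20 + 32·3/20] / (11/20)
 = 46/5 / (11/20)
 = 184/11

16.7273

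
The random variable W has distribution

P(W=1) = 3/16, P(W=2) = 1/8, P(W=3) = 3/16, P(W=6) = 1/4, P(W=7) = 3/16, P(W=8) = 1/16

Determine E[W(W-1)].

E[W(W-1)] = Σ w(w-1)·P(W=w)
 = 0·3/16 + 2·1/8 + 6·3/16 + 30·1/4 + 42·3/16 + 56·1/16
 = 0 + 1/4 + 9/8 + 15/2 + 63/8 + 7/2
 = 81/4

20.25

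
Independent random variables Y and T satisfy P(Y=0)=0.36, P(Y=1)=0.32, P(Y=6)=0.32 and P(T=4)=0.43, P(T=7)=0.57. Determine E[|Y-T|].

4.0204

E[|Y-T|] = Σ_y Σ_t |y-t| · P(Y=y)P(T=t)
 = 4·0.1548 + 7·0.2052 + 3·0.1376 + 6·0.1824 + 2·0.1376 + 1·0.1824
 = 0.6192 + 1.4364 + 0.4128 + 1.0944 + 0.2752 + 0.1824
 = 4.0204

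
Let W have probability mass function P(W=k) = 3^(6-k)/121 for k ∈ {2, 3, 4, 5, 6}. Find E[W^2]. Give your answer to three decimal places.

6.793

E[W^2] = Σ w^2·P(W=w)
 = 4·81/121 + 9·27/121 + 16·9/121 + 25·3/121 + 36·1/121
 = 324/121 + 243/121 + 144/121 + 75/121 + 36/121
 = 822/121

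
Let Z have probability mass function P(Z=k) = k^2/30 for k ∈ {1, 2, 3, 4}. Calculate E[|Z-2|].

1.4

E[|Z-2|] = Σ |z-2|·P(Z=z)
 = 1·1/30 + 0·2/15 + 1·3/10 + 2·8/15
 = 1/30 + 0 + 3/10 + 16/15
 = 7/5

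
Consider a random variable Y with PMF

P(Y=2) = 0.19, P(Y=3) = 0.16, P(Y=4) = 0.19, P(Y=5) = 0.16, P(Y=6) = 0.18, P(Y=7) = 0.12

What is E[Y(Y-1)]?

E[Y(Y-1)] = Σ y(y-1)·P(Y=y)
 = 2·0.19 + 6·0.16 + 12·0.19 + 20·0.16 + 30·0.18 + 42·0.12
 = 0.38 + 0.96 + 2.28 + 3.2 + 5.4 + 5.04
 = 17.26

17.26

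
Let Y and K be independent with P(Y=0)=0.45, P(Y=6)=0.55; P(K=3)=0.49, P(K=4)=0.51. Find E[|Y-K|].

2.949

E[|Y-K|] = Σ_y Σ_k |y-k| · P(Y=y)P(K=k)
 = 3·0.2205 + 4·0.2295 + 3·0.2695 + 2·0.2805
 = 0.6615 + 0.918 + 0.8085 + 0.561
 = 2.949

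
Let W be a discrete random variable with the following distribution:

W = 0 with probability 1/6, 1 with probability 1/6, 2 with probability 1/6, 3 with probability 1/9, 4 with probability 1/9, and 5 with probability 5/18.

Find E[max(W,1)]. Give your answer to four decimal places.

E[max(W,1)] = Σ max(w,1)·P(W=w)
 = 1·1/6 + 1·1/6 + 2·1/6 + 3·1/9 + 4·1/9 + 5·5/18
 = 1/6 + 1/6 + 1/3 + 1/3 + 4/9 + 25/18
 = 17/6

2.8333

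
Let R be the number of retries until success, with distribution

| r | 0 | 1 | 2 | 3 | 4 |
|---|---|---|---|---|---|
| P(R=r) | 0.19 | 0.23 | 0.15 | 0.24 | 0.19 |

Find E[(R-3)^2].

E[(R-3)^2] = Σ (r-3)^2·P(R=r)
 = 9·0.19 + 4·0.23 + 1·0.15 + 0·0.24 + 1·0.19
 = 1.71 + 0.92 + 0.15 + 0 + 0.19
 = 2.97

2.97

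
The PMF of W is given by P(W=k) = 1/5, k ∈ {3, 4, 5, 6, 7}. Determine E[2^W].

E[2^W] = Σ 2^w·P(W=w)
 = 8·1/5 + 16·1/5 + 32·1/5 + 64·1/5 + 128·1/5
 = 8/5 + 16/5 + 32/5 + 64/5 + 128/5
 = 248/5

49.6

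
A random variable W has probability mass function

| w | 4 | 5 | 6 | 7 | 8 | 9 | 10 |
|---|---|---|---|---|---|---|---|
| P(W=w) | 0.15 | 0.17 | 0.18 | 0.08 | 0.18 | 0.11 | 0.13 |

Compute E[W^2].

50.48

E[W^2] = Σ w^2·P(W=w)
 = 16·0.15 + 25·0.17 + 36·0.18 + 49·0.08 + 64·0.18 + 81·0.11 + 100·0.13
 = 2.4 + 4.25 + 6.48 + 3.92 + 11.52 + 8.91 + 13
 = 50.48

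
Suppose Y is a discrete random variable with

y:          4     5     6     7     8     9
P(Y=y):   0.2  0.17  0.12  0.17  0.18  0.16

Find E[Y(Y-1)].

E[Y(Y-1)] = Σ y(y-1)·P(Y=y)
 = 12·0.2 + 20·0.17 + 30·0.12 + 42·0.17 + 56·0.18 + 72·0.16
 = 2.4 + 3.4 + 3.6 + 7.14 + 10.08 + 11.52
 = 38.14

38.14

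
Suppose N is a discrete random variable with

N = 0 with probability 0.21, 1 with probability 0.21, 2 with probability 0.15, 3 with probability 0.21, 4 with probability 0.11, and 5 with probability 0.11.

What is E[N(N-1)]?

E[N(N-1)] = Σ n(n-1)·P(N=n)
 = 0·0.21 + 0·0.21 + 2·0.15 + 6·0.21 + 12·0.11 + 20·0.11
 = 0 + 0 + 0.3 + 1.26 + 1.32 + 2.2
 = 5.08

5.08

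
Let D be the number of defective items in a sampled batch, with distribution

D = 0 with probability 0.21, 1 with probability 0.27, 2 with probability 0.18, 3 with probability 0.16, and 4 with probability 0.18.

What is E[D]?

E[D] = Σ d·P(D=d)
 = 0·0.21 + 1·0.27 + 2·0.18 + 3·0.16 + 4·0.18
 = 0 + 0.27 + 0.36 + 0.48 + 0.72
 = 1.83

1.83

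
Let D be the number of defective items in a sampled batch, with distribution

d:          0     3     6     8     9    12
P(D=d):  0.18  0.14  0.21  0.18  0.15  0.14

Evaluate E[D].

E[D] = Σ d·P(D=d)
 = 0·0.18 + 3·0.14 + 6·0.21 + 8·0.18 + 9·0.15 + 12·0.14
 = 0 + 0.42 + 1.26 + 1.44 + 1.35 + 1.68
 = 6.15

6.15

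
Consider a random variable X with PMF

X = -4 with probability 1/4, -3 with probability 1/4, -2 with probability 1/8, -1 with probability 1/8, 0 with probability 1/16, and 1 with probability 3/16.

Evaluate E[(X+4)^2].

E[(X+4)^2] = Σ (x+4)^2·P(X=x)
 = 0·1/4 + 1·1/4 + 4·1/8 + 9·1/8 + 16·1/16 + 25·3/16
 = 0 + 1/4 + 1/2 + 9/8 + 1 + 75/16
 = 121/16

7.5625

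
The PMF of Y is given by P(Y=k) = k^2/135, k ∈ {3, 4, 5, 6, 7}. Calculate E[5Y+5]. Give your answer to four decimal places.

E[5Y+5] = Σ (5y+5)·P(Y=y)
 = 20·1/15 + 25·16/135 + 30·5/27 + 35·4/15 + 40·49/135
 = 4/3 + 80/27 + 50/9 + 28/3 + 392/27
 = 910/27

33.7037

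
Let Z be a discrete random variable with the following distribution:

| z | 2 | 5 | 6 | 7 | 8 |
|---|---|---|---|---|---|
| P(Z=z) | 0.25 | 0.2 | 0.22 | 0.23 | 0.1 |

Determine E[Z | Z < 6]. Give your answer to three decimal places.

3.333

P(Z < 6) = 0.25 + 0.2 = 0.45.
E[Z | Z < 6] = [2·0.25 + 5·0.2] / 0.45
 = 1.5 / 0.45
 = 10/3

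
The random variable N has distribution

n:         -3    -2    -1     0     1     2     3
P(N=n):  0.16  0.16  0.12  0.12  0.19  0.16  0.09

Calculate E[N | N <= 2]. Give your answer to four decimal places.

P(N <= 2) = 0.16 + 0.16 + 0.12 + 0.12 + 0.19 + 0.16 = 0.91.
E[N | N <= 2] = [(-3)·0.16 + (-2)·0.16 + (-1)·0.12 + 0·0.12 + 1·0.19 + 2·0.16] / 0.91
 = -0.41 / 0.91
 = -41/91

-0.4505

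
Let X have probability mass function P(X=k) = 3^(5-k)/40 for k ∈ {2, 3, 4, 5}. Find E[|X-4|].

E[|X-4|] = Σ |x-4|·P(X=x)
 = 2·27/40 + 1·9/40 + 0·3/40 + 1·1/40
 = 27/20 + 9/40 + 0 + 1/40
 = 8/5

1.6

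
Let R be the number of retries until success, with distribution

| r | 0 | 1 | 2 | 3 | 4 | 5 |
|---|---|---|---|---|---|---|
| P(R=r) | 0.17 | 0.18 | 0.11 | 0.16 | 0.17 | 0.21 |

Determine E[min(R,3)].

2.02

E[min(R,3)] = Σ min(r,3)·P(R=r)
 = 0·0.17 + 1·0.18 + 2·0.11 + 3·0.16 + 3·0.17 + 3·0.21
 = 0 + 0.18 + 0.22 + 0.48 + 0.51 + 0.63
 = 2.02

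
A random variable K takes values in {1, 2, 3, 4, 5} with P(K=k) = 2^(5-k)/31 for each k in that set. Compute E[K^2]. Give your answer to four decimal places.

E[K^2] = Σ k^2·P(K=k)
 = 1·16/31 + 4·8/31 + 9·4/31 + 16·2/31 + 25·1/31
 = 16/31 + 32/31 + 36/31 + 32/31 + 25/31
 = 141/31

4.5484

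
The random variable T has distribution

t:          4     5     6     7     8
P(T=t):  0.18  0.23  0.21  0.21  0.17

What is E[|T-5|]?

E[|T-5|] = Σ |t-5|·P(T=t)
 = 1·0.18 + 0·0.23 + 1·0.21 + 2·0.21 + 3·0.17
 = 0.18 + 0 + 0.21 + 0.42 + 0.51
 = 1.32

1.32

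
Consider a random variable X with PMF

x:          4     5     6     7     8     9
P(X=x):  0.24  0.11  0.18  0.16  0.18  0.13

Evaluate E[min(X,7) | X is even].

5.5

P(X is even) = 0.24 + 0.18 + 0.18 = 0.6.
E[min(X,7) | X is even] = [4·0.24 + 6·0.18 + 7·0.18] / 0.6
 = 3.3 / 0.6
 = 11/2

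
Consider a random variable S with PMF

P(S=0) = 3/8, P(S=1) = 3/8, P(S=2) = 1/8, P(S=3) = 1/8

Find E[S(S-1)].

E[S(S-1)] = Σ s(s-1)·P(S=s)
 = 0·3/8 + 0·3/8 + 2·1/8 + 6·1/8
 = 0 + 0 + 1/4 + 3/4
 = 1

1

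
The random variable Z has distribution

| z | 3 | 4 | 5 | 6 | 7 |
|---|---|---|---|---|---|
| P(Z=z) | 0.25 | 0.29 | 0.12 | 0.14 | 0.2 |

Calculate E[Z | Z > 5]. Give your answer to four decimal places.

P(Z > 5) = 0.14 + 0.2 = 0.34.
E[Z | Z > 5] = [6·0.14 + 7·0.2] / 0.34
 = 2.24 / 0.34
 = 112/17

6.5882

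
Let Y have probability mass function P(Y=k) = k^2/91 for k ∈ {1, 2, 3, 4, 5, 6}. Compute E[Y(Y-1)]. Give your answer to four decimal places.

E[Y(Y-1)] = Σ y(y-1)·P(Y=y)
 = 0·1/91 + 2·4/91 + 6·9/91 + 12·16/91 + 20·25/91 + 30·36/91
 = 0 + 8/91 + 54/91 + 192/91 + 500/91 + 1080/91
 = 262/13

20.1538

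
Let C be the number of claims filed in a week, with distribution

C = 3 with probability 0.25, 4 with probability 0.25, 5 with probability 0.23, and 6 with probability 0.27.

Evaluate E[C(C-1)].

E[C(C-1)] = Σ c(c-1)·P(C=c)
 = 6·0.25 + 12·0.25 + 20·0.23 + 30·0.27
 = 1.5 + 3 + 4.6 + 8.1
 = 17.2

17.2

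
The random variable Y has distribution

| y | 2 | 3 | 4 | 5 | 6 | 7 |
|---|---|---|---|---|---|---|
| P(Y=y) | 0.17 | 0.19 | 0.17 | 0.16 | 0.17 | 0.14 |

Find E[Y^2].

22.09

E[Y^2] = Σ y^2·P(Y=y)
 = 4·0.17 + 9·0.19 + 16·0.17 + 25·0.16 + 36·0.17 + 49·0.14
 = 0.68 + 1.71 + 2.72 + 4 + 6.12 + 6.86
 = 22.09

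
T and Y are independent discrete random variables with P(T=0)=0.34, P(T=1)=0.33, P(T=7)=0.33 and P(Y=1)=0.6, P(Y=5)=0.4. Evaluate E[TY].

E[TY] = Σ_t Σ_y ty · P(T=t)P(Y=y)
 = 0·0.204 + 0·0.136 + 1·0.198 + 5·0.132 + 7·0.198 + 35·0.132
 = 0 + 0 + 0.198 + 0.66 + 1.386 + 4.62
 = 6.864

6.864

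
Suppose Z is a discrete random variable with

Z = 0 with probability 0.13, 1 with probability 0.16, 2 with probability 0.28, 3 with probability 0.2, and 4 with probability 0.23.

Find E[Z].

E[Z] = Σ z·P(Z=z)
 = 0·0.13 + 1·0.16 + 2·0.28 + 3·0.2 + 4·0.23
 = 0 + 0.16 + 0.56 + 0.6 + 0.92
 = 2.24

2.24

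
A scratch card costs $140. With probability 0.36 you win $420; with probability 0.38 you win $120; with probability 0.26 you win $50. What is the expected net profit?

E[payout] = 420·0.36 + 120·0.38 + 50·0.26
 = 151.2 + 45.6 + 13
 = 209.8
Net = 209.8 - 140 = 69.8

69.8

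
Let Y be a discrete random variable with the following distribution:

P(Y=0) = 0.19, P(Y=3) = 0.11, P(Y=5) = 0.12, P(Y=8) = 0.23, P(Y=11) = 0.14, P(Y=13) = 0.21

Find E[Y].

7.04

E[Y] = Σ y·P(Y=y)
 = 0·0.19 + 3·0.11 + 5·0.12 + 8·0.23 + 11·0.14 + 13·0.21
 = 0 + 0.33 + 0.6 + 1.84 + 1.54 + 2.73
 = 7.04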